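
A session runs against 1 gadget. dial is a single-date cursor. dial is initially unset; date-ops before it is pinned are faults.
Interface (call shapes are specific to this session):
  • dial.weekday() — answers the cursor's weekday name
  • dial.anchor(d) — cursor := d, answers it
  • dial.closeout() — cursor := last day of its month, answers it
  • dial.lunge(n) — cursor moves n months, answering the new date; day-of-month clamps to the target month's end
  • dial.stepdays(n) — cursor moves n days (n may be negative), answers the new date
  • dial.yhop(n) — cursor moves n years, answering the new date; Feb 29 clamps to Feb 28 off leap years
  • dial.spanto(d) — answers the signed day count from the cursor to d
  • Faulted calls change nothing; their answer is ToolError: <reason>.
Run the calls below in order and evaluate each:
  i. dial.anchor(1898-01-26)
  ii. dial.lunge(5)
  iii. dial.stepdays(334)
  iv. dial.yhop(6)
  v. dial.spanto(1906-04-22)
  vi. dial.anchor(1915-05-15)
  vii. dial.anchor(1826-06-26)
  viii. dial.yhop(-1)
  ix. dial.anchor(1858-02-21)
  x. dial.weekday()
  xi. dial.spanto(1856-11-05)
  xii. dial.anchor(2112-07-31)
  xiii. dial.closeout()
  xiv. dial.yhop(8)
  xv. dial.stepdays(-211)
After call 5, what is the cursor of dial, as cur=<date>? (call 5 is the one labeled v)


I try anchor(1898-01-26), — result: 1898-01-26.
I use lunge(5), and observe 1898-06-26.
I run stepdays(334): 1899-05-26.
I invoke yhop(6), → 1905-05-26.
Invoking spanto(1906-04-22), and get 331.
I run anchor(1915-05-15), which returns 1915-05-15.
I call anchor(1826-06-26), — result: 1826-06-26.
Calling yhop(-1): 1825-06-26.
Now I run anchor(1858-02-21), — result: 1858-02-21.
Then weekday, and observe Sunday.
Then spanto(1856-11-05), — result: -473.
Calling anchor(2112-07-31), and see 2112-07-31.
Next I call closeout(), → 2112-07-31.
I invoke yhop(8), giving 2120-07-31.
I run stepdays(-211), and see 2120-01-02.

Answer: cur=1905-05-26


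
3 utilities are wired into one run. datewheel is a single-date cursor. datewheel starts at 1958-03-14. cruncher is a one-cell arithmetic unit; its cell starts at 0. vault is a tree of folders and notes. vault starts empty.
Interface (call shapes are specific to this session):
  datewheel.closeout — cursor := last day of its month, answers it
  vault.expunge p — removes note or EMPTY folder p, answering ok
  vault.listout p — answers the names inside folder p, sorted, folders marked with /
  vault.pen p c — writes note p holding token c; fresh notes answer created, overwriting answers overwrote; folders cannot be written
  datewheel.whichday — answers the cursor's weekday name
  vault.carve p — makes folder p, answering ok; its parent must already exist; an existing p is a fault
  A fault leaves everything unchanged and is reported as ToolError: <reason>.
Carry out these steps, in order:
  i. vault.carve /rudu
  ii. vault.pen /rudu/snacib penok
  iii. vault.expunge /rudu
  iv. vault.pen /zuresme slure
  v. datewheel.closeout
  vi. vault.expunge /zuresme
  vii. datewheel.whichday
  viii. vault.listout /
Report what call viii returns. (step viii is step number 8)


Answer: [rudu/]

Derivation:
~$ vault.carve p→/rudu
:: ok
~$ vault.pen p→/rudu/snacib c→penok
:: created
~$ vault.expunge p→/rudu
:: ToolError: not empty
~$ vault.pen p→/zuresme c→slure
:: created
~$ datewheel.closeout
:: 1958-03-31
~$ vault.expunge p→/zuresme
:: ok
~$ datewheel.whichday
:: Monday
~$ vault.listout p→/
:: [rudu/]


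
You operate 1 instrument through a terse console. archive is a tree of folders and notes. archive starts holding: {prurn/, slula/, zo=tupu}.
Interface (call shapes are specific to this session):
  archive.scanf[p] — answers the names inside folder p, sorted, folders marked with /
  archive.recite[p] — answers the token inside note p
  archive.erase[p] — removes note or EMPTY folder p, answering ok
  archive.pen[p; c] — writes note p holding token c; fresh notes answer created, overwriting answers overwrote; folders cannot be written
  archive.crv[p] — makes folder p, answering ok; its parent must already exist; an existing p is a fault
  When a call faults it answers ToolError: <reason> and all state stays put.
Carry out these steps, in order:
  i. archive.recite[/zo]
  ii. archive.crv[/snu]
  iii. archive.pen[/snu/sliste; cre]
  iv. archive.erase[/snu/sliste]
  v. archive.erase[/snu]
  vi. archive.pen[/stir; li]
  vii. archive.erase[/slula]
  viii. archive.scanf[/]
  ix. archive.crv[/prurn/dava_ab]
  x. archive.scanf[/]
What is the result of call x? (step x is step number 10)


>> recite(p=/zo)
<< tupu
>> crv(p=/snu)
<< ok
>> pen(p=/snu/sliste, c=cre)
<< created
>> erase(p=/snu/sliste)
<< ok
>> erase(p=/snu)
<< ok
>> pen(p=/stir, c=li)
<< created
>> erase(p=/slula)
<< ok
>> scanf(p=/)
<< [prurn/, stir, zo]
>> crv(p=/prurn/dava_ab)
<< ok
>> scanf(p=/)
<< [prurn/, stir, zo]

Answer: [prurn/, stir, zo]


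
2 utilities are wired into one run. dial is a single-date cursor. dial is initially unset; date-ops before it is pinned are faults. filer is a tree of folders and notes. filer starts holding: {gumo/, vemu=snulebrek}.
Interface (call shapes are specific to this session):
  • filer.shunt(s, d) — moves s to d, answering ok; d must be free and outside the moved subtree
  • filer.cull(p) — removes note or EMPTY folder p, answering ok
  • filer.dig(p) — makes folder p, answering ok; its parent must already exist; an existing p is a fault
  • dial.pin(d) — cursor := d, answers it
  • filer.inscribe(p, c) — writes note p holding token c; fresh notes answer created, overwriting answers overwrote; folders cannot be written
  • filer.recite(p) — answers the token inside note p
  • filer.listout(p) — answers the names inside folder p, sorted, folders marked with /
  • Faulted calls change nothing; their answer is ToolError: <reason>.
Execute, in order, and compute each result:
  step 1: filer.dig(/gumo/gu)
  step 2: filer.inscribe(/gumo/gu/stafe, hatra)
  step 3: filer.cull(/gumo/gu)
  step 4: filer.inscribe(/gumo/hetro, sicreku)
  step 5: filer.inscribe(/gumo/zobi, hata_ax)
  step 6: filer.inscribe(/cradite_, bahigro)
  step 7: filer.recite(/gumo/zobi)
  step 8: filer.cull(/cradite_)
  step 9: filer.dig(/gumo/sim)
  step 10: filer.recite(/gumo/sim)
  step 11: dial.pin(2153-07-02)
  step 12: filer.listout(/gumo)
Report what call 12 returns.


Answer: [gu/, hetro, sim/, zobi]

Derivation:
Act: filer.dig[/gumo/gu]
Obs: ok
Act: filer.inscribe[/gumo/gu/stafe; hatra]
Obs: created
Act: filer.cull[/gumo/gu]
Obs: ToolError: not empty
Act: filer.inscribe[/gumo/hetro; sicreku]
Obs: created
Act: filer.inscribe[/gumo/zobi; hata_ax]
Obs: created
Act: filer.inscribe[/cradite_; bahigro]
Obs: created
Act: filer.recite[/gumo/zobi]
Obs: hata_ax
Act: filer.cull[/cradite_]
Obs: ok
Act: filer.dig[/gumo/sim]
Obs: ok
Act: filer.recite[/gumo/sim]
Obs: ToolError: is a directory
Act: dial.pin[2153-07-02]
Obs: 2153-07-02
Act: filer.listout[/gumo]
Obs: [gu/, hetro, sim/, zobi]


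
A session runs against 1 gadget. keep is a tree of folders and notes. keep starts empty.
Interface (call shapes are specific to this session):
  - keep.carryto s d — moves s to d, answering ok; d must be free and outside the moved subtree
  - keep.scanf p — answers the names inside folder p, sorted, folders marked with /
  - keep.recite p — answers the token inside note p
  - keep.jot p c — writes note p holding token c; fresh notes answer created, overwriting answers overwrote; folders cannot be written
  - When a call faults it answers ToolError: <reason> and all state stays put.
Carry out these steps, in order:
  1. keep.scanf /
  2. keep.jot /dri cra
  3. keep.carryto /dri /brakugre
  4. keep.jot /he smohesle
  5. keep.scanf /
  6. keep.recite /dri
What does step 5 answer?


# 1. scanf(p: /) -> []
# 2. jot(p: /dri, c: cra) -> created
# 3. carryto(s: /dri, d: /brakugre) -> ok
# 4. jot(p: /he, c: smohesle) -> created
# 5. scanf(p: /) -> [brakugre, he]
# 6. recite(p: /dri) -> ToolError: not found

Answer: [brakugre, he]


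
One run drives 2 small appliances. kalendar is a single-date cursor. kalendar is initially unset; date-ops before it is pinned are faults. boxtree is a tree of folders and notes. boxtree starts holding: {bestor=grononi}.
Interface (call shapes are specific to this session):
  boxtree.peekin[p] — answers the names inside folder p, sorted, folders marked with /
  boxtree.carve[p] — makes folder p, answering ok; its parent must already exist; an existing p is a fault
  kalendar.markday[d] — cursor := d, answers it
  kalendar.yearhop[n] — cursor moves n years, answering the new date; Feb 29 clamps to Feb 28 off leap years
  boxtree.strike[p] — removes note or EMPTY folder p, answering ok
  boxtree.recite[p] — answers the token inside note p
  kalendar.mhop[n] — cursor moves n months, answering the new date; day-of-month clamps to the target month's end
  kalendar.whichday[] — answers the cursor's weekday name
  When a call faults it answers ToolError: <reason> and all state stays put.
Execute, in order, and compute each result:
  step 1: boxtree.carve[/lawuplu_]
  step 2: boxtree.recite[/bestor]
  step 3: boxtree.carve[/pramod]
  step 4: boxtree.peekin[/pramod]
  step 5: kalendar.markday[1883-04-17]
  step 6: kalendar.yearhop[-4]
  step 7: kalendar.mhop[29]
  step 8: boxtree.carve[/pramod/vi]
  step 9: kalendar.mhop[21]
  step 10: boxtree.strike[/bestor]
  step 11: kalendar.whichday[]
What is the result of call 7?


Answer: 1881-09-17

Derivation:
-> carve(p→/lawuplu_)
<- ok
-> recite(p→/bestor)
<- grononi
-> carve(p→/pramod)
<- ok
-> peekin(p→/pramod)
<- []
-> markday(d→1883-04-17)
<- 1883-04-17
-> yearhop(n→-4)
<- 1879-04-17
-> mhop(n→29)
<- 1881-09-17
-> carve(p→/pramod/vi)
<- ok
-> mhop(n→21)
<- 1883-06-17
-> strike(p→/bestor)
<- ok
-> whichday()
<- Sunday


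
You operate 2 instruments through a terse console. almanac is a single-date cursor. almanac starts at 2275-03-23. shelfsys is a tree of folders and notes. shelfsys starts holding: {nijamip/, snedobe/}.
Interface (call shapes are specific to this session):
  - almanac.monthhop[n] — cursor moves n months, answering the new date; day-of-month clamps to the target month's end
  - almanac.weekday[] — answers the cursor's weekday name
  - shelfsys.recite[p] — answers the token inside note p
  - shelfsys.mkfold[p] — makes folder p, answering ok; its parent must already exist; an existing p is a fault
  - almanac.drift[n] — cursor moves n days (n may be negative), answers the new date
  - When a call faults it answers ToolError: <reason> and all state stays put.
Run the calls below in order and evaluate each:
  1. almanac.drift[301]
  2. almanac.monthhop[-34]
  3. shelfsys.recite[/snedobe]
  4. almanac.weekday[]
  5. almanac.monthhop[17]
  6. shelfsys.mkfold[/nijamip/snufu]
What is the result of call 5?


I try almanac.drift using n=301, and get 2276-01-18.
Then almanac.monthhop using n=-34, — result: 2273-03-18.
Next I call shelfsys.recite using p=/snedobe, and see ToolError: is a directory.
I call almanac.weekday, and see Tuesday.
Now I run almanac.monthhop using n=17, and get 2274-08-18.
Next I call shelfsys.mkfold using p=/nijamip/snufu, which returns ok.

Answer: 2274-08-18


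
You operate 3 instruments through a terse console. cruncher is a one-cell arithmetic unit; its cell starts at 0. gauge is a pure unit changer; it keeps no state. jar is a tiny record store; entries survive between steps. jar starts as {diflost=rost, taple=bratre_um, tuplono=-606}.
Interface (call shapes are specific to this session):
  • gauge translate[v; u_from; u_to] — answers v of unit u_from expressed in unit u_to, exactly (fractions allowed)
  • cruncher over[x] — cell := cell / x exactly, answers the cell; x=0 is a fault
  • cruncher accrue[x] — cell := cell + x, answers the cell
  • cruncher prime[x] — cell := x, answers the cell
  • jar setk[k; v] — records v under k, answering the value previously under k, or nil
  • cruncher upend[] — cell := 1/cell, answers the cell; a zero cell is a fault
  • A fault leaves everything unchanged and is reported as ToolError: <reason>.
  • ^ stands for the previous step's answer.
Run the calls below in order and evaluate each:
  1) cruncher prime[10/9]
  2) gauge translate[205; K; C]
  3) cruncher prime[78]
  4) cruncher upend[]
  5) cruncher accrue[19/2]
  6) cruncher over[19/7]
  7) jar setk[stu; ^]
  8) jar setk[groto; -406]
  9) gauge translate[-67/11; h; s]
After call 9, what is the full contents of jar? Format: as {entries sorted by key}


Answer: {diflost=rost, groto=-406, stu=2597/741, taple=bratre_um, tuplono=-606}

Derivation:
-> cruncher prime(x: 10/9)
<- 10/9
-> gauge translate(v: 205, u_from: K, u_to: C)
<- -1363/20
-> cruncher prime(x: 78)
<- 78
-> cruncher upend()
<- 1/78
-> cruncher accrue(x: 19/2)
<- 371/39
-> cruncher over(x: 19/7)
<- 2597/741
-> jar setk(k: stu, v: ^)
<- nil
-> jar setk(k: groto, v: -406)
<- nil
-> gauge translate(v: -67/11, u_from: h, u_to: s)
<- -241200/11


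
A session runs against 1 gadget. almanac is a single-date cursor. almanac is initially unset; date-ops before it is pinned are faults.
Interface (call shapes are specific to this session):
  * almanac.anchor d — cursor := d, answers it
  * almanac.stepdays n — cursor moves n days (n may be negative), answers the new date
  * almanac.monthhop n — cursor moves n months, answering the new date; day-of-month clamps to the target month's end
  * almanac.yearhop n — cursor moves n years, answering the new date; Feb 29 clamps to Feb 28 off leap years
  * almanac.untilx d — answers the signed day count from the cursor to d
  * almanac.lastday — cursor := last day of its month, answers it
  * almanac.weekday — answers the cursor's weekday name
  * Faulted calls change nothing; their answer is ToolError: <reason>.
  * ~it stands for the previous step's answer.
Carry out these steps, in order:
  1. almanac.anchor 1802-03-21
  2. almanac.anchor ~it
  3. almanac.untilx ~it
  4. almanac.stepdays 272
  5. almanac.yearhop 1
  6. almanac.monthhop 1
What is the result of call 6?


Answer: 1804-01-18

Derivation:
>>> anchor d=1802-03-21
= 1802-03-21
>>> anchor d=~it
= 1802-03-21
>>> untilx d=~it
= 0
>>> stepdays n=272
= 1802-12-18
>>> yearhop n=1
= 1803-12-18
>>> monthhop n=1
= 1804-01-18


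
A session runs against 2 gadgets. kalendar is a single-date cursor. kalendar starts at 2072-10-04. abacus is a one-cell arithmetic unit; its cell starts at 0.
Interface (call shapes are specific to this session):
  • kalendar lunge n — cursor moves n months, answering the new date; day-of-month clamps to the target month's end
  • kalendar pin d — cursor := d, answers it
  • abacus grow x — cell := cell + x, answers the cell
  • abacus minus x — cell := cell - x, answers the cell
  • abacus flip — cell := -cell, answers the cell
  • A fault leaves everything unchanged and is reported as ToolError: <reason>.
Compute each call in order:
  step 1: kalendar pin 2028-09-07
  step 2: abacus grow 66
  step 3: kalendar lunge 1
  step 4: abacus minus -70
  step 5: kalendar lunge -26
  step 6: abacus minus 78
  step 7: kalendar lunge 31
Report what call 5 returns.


-> kalendar pin(d: 2028-09-07)
<- 2028-09-07
-> abacus grow(x: 66)
<- 66
-> kalendar lunge(n: 1)
<- 2028-10-07
-> abacus minus(x: -70)
<- 136
-> kalendar lunge(n: -26)
<- 2026-08-07
-> abacus minus(x: 78)
<- 58
-> kalendar lunge(n: 31)
<- 2029-03-07

Answer: 2026-08-07


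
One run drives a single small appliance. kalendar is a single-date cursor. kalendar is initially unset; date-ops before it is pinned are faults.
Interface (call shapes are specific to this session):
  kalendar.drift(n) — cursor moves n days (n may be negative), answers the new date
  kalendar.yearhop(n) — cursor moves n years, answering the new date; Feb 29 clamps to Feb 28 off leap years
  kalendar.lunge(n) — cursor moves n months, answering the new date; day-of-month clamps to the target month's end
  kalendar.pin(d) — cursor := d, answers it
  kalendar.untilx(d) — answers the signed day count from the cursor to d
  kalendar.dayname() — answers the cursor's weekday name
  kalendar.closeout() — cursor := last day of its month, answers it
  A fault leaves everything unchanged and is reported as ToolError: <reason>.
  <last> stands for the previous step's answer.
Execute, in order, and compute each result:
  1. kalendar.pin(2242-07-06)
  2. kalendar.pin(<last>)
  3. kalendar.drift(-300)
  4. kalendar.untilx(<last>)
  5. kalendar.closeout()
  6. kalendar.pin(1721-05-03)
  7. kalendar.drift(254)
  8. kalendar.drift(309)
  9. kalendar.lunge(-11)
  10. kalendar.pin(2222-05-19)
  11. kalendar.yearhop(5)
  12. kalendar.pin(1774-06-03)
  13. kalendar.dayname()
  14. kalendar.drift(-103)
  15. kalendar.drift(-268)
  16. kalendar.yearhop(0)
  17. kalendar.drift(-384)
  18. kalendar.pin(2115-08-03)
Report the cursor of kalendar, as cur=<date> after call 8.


I try kalendar.pin passing 2242-07-06, yielding 2242-07-06.
Invoking kalendar.pin passing <last>: 2242-07-06.
Now I run kalendar.drift passing -300, and see 2241-09-09.
Calling kalendar.untilx passing <last>, which returns 0.
Now I run kalendar.closeout(), — result: 2241-09-30.
Now I run kalendar.pin passing 1721-05-03, giving 1721-05-03.
Using kalendar.drift passing 254, — result: 1722-01-12.
I call kalendar.drift passing 309, yielding 1722-11-17.
I run kalendar.lunge passing -11, and observe 1721-12-17.
Then kalendar.pin passing 2222-05-19, yielding 2222-05-19.
I try kalendar.yearhop passing 5, → 2227-05-19.
Then kalendar.pin passing 1774-06-03, giving 1774-06-03.
Next I call kalendar.dayname(), giving Friday.
Invoking kalendar.drift passing -103: 1774-02-20.
I use kalendar.drift passing -268, which returns 1773-05-28.
I call kalendar.yearhop passing 0, → 1773-05-28.
Then kalendar.drift passing -384, yielding 1772-05-09.
I invoke kalendar.pin passing 2115-08-03: 2115-08-03.

Answer: cur=1722-11-17


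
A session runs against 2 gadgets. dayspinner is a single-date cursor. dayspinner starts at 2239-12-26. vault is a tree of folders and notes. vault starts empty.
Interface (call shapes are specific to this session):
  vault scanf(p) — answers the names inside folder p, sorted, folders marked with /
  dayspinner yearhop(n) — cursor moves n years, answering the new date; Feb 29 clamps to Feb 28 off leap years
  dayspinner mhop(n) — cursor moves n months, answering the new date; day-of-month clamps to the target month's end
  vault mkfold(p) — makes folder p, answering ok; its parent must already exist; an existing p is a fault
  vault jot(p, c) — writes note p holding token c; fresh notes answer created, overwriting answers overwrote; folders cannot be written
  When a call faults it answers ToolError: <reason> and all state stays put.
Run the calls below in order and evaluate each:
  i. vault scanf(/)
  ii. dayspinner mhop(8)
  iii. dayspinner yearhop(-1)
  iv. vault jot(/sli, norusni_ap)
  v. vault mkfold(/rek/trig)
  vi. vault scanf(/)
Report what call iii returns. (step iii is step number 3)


Answer: 2239-08-26

Derivation:
# vault scanf(p: /) : []
# dayspinner mhop(n: 8) : 2240-08-26
# dayspinner yearhop(n: -1) : 2239-08-26
# vault jot(p: /sli, c: norusni_ap) : created
# vault mkfold(p: /rek/trig) : ToolError: no parent
# vault scanf(p: /) : [sli]


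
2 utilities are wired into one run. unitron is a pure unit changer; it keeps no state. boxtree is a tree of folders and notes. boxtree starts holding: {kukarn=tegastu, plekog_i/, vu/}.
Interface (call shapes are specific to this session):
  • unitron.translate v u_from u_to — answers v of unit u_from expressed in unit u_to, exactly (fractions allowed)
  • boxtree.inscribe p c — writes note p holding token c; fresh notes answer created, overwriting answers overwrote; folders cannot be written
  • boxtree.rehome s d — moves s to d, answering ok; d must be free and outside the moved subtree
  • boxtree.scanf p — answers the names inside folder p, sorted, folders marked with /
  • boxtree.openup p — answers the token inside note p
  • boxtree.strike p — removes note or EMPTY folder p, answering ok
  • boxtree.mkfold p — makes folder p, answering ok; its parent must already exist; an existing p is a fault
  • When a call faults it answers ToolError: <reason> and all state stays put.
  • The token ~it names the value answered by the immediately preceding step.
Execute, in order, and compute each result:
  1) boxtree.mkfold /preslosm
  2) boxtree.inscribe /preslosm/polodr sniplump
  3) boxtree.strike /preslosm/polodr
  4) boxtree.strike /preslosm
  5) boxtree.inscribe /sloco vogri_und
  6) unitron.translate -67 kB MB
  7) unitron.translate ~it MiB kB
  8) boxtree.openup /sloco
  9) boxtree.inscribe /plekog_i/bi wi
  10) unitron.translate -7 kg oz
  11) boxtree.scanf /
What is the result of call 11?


Next I call boxtree.mkfold using p→/preslosm, and get ok.
Invoking boxtree.inscribe using p→/preslosm/polodr, c→sniplump, and get created.
I try boxtree.strike using p→/preslosm/polodr, yielding ok.
Using boxtree.strike using p→/preslosm, which returns ok.
Calling boxtree.inscribe using p→/sloco, c→vogri_und, — result: created.
I invoke unitron.translate using v→-67, u_from→kB, u_to→MB, and observe -67/1000.
Calling unitron.translate using v→~it, u_from→MiB, u_to→kB, which returns -1097728/15625.
Using boxtree.openup using p→/sloco, → vogri_und.
Then boxtree.inscribe using p→/plekog_i/bi, c→wi, and see created.
Next I call unitron.translate using v→-7, u_from→kg, u_to→oz, which returns -1600000000/6479891.
I try boxtree.scanf using p→/, yielding [kukarn, plekog_i/, sloco, vu/].

Answer: [kukarn, plekog_i/, sloco, vu/]


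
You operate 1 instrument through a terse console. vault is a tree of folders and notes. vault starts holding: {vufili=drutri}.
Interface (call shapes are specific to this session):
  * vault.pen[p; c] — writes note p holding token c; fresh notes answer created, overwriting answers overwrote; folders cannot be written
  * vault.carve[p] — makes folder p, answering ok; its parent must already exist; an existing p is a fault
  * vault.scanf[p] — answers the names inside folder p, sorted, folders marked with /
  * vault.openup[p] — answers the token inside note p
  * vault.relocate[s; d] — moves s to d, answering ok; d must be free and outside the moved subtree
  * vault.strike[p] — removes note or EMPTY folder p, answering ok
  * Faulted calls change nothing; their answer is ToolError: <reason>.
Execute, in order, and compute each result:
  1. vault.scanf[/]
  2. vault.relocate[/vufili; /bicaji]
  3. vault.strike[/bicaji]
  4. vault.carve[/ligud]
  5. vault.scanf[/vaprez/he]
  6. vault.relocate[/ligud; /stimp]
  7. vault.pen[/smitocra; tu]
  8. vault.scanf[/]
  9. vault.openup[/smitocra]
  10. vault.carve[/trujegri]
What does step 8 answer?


Answer: [smitocra, stimp/]

Derivation:
Do: vault.scanf[p: /]
See: [vufili]
Do: vault.relocate[s: /vufili; d: /bicaji]
See: ok
Do: vault.strike[p: /bicaji]
See: ok
Do: vault.carve[p: /ligud]
See: ok
Do: vault.scanf[p: /vaprez/he]
See: ToolError: not found
Do: vault.relocate[s: /ligud; d: /stimp]
See: ok
Do: vault.pen[p: /smitocra; c: tu]
See: created
Do: vault.scanf[p: /]
See: [smitocra, stimp/]
Do: vault.openup[p: /smitocra]
See: tu
Do: vault.carve[p: /trujegri]
See: ok


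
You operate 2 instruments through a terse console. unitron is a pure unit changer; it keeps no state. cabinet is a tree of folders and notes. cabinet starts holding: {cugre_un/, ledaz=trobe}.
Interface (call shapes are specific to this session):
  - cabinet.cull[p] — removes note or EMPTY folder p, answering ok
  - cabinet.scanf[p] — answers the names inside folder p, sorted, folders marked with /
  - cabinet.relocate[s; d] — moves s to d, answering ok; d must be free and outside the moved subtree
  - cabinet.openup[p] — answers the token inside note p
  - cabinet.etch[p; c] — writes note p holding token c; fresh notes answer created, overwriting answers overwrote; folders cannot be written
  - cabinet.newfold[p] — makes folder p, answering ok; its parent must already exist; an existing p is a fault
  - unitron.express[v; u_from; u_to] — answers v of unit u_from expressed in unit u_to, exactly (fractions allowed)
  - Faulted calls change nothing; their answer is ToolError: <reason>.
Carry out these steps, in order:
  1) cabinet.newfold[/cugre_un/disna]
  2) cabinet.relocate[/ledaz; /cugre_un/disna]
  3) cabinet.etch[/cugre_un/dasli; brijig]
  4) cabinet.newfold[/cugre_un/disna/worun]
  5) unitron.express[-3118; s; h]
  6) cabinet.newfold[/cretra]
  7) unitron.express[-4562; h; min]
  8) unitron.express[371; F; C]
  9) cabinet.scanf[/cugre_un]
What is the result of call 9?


Answer: [dasli, disna/]

Derivation:
[in] cabinet.newfold p=/cugre_un/disna
[out] ok
[in] cabinet.relocate s=/ledaz d=/cugre_un/disna
[out] ToolError: exists
[in] cabinet.etch p=/cugre_un/dasli c=brijig
[out] created
[in] cabinet.newfold p=/cugre_un/disna/worun
[out] ok
[in] unitron.express v=-3118 u_from=s u_to=h
[out] -1559/1800
[in] cabinet.newfold p=/cretra
[out] ok
[in] unitron.express v=-4562 u_from=h u_to=min
[out] -273720
[in] unitron.express v=371 u_from=F u_to=C
[out] 565/3
[in] cabinet.scanf p=/cugre_un
[out] [dasli, disna/]


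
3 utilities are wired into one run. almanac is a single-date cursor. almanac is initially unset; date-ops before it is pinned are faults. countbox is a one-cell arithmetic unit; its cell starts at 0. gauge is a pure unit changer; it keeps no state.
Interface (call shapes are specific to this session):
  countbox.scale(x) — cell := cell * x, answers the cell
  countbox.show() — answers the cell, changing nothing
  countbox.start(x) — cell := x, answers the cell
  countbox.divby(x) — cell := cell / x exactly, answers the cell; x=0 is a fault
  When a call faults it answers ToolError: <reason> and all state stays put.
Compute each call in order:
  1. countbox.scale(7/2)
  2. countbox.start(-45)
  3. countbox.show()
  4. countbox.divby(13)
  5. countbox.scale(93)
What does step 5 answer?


% scale(x='7/2') : 0
% start(x='-45') : -45
% show() : -45
% divby(x='13') : -45/13
% scale(x='93') : -4185/13

Answer: -4185/13


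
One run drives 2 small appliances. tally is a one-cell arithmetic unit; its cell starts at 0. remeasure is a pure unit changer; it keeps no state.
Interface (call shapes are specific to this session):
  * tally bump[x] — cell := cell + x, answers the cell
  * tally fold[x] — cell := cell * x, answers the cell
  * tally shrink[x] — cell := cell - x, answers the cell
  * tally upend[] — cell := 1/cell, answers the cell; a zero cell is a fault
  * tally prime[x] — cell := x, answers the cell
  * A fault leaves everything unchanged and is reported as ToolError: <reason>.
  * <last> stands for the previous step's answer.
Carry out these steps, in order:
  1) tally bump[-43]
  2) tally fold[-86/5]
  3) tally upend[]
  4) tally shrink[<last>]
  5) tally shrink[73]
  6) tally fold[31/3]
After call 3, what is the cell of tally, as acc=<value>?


Answer: acc=5/3698

Derivation:
% tally bump x=-43
[out] -43
% tally fold x=-86/5
[out] 3698/5
% tally upend
[out] 5/3698
% tally shrink x=<last>
[out] 0
% tally shrink x=73
[out] -73
% tally fold x=31/3
[out] -2263/3


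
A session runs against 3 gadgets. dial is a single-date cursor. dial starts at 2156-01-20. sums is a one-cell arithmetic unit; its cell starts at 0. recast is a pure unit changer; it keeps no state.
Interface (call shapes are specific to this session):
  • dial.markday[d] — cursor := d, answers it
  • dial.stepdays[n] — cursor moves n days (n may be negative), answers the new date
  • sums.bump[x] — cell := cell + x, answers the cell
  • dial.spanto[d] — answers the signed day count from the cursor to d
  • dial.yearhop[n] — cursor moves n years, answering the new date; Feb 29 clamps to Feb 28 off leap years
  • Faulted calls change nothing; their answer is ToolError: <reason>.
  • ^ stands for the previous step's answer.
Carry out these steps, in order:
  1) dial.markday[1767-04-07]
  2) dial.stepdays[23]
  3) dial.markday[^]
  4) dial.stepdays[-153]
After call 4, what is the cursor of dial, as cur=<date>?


Answer: cur=1766-11-28

Derivation:
;; 1. dial.markday(d=1767-04-07) : 1767-04-07
;; 2. dial.stepdays(n=23) : 1767-04-30
;; 3. dial.markday(d=^) : 1767-04-30
;; 4. dial.stepdays(n=-153) : 1766-11-28


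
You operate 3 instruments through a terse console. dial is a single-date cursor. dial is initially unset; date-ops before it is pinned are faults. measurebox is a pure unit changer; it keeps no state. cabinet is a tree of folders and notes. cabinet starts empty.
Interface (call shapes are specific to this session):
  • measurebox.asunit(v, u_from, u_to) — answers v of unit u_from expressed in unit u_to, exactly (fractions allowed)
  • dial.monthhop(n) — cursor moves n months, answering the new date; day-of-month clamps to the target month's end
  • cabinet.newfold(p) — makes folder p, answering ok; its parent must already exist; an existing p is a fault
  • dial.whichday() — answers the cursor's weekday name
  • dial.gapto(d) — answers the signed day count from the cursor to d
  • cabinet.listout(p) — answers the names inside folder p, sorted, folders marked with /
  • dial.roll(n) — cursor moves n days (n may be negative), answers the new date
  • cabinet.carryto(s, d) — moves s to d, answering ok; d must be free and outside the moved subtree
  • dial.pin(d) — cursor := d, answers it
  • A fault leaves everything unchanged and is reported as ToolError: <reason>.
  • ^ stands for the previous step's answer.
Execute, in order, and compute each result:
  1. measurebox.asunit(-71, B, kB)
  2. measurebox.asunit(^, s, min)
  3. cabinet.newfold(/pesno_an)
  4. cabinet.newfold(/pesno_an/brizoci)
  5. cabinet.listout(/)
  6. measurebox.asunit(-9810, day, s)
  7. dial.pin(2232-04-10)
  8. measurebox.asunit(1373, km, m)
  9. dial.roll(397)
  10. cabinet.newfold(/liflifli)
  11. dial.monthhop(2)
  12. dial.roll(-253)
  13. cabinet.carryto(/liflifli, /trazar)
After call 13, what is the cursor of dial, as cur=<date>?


Answer: cur=2232-11-01

Derivation:
I invoke measurebox.asunit passing v→-71, u_from→B, u_to→kB, → -71/1000.
Invoking measurebox.asunit passing v→^, u_from→s, u_to→min, giving -71/60000.
I run cabinet.newfold passing p→/pesno_an, and observe ok.
I try cabinet.newfold passing p→/pesno_an/brizoci: ok.
I run cabinet.listout passing p→/, and observe [pesno_an/].
Now I run measurebox.asunit passing v→-9810, u_from→day, u_to→s, which returns -847584000.
Next I call dial.pin passing d→2232-04-10, — result: 2232-04-10.
I call measurebox.asunit passing v→1373, u_from→km, u_to→m, — result: 1373000.
Calling dial.roll passing n→397, which returns 2233-05-12.
I call cabinet.newfold passing p→/liflifli, giving ok.
Calling dial.monthhop passing n→2, and see 2233-07-12.
Calling dial.roll passing n→-253, and see 2232-11-01.
I invoke cabinet.carryto passing s→/liflifli, d→/trazar: ok.


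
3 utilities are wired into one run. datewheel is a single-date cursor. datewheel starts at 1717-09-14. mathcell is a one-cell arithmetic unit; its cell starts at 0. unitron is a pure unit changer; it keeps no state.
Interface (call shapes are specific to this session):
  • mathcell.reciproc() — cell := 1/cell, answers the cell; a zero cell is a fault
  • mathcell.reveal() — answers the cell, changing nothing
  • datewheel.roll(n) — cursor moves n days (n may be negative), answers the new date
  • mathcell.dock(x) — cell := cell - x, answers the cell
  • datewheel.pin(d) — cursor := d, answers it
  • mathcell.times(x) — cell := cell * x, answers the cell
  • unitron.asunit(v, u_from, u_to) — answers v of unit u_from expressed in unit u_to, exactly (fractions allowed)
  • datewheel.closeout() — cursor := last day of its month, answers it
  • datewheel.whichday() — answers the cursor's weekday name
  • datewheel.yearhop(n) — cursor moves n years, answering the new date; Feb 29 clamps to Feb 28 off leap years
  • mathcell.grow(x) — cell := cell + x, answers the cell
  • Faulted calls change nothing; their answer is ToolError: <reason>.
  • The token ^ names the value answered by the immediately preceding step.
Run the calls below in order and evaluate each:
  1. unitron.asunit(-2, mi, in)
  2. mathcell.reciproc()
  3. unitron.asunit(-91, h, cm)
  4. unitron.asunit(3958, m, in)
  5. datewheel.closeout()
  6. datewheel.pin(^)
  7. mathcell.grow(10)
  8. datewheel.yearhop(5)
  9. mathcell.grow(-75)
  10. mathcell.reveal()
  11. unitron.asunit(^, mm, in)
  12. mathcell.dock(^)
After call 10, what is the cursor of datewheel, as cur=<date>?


Answer: cur=1722-09-30

Derivation:
$ unitron.asunit -2 mi in
  -126720
$ mathcell.reciproc
  ToolError: reciprocal of zero
$ unitron.asunit -91 h cm
  ToolError: incompatible units
$ unitron.asunit 3958 m in
  19790000/127
$ datewheel.closeout
  1717-09-30
$ datewheel.pin ^
  1717-09-30
$ mathcell.grow 10
  10
$ datewheel.yearhop 5
  1722-09-30
$ mathcell.grow -75
  -65
$ mathcell.reveal
  -65
$ unitron.asunit ^ mm in
  -325/127
$ mathcell.dock ^
  -7930/127


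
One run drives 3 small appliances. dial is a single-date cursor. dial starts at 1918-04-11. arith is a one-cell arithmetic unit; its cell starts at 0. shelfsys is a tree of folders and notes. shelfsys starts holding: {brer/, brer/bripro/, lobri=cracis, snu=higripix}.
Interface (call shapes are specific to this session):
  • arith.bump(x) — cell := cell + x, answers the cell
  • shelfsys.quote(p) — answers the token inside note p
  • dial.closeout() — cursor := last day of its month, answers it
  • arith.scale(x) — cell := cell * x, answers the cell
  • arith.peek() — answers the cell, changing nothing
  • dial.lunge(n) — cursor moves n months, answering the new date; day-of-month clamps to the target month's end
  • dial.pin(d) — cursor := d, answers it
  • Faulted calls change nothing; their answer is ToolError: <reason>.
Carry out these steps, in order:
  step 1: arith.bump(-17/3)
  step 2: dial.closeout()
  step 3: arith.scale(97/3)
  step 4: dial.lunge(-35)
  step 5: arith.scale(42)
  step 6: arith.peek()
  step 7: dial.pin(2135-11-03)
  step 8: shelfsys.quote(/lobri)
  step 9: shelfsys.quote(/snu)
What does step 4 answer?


Answer: 1915-05-30

Derivation:
# arith.bump(-17/3) -> -17/3
# dial.closeout() -> 1918-04-30
# arith.scale(97/3) -> -1649/9
# dial.lunge(-35) -> 1915-05-30
# arith.scale(42) -> -23086/3
# arith.peek() -> -23086/3
# dial.pin(2135-11-03) -> 2135-11-03
# shelfsys.quote(/lobri) -> cracis
# shelfsys.quote(/snu) -> higripix


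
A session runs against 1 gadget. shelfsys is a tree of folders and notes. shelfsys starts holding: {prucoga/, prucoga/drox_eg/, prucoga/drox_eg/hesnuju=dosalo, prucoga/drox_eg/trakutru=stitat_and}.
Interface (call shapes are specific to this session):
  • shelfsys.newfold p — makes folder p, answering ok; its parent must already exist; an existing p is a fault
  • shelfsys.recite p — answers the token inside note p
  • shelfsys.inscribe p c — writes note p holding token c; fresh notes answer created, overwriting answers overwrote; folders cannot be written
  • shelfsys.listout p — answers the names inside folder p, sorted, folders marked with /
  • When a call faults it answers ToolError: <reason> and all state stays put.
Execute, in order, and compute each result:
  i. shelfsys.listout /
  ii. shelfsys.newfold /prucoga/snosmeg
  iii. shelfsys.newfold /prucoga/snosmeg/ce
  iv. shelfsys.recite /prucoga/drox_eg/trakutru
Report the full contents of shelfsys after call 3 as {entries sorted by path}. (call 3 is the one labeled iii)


Answer: {prucoga/, prucoga/drox_eg/, prucoga/drox_eg/hesnuju=dosalo, prucoga/drox_eg/trakutru=stitat_and, prucoga/snosmeg/, prucoga/snosmeg/ce/}

Derivation:
Now I run listout(p→/), and see [prucoga/].
Calling newfold(p→/prucoga/snosmeg), giving ok.
Next I call newfold(p→/prucoga/snosmeg/ce), giving ok.
Then recite(p→/prucoga/drox_eg/trakutru), and get stitat_and.


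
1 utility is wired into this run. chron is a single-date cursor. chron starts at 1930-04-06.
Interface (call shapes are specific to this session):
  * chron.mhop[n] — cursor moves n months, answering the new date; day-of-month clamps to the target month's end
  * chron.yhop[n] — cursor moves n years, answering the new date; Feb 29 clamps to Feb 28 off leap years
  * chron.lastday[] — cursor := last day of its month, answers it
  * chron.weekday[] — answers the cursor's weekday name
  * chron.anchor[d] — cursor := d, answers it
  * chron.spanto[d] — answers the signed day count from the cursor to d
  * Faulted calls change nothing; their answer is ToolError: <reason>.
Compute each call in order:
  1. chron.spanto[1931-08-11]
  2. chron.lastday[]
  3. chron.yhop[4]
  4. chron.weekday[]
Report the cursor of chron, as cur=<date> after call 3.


Answer: cur=1934-04-30

Derivation:
Step: chron.spanto[1931-08-11]
Result: 492
Step: chron.lastday[]
Result: 1930-04-30
Step: chron.yhop[4]
Result: 1934-04-30
Step: chron.weekday[]
Result: Monday


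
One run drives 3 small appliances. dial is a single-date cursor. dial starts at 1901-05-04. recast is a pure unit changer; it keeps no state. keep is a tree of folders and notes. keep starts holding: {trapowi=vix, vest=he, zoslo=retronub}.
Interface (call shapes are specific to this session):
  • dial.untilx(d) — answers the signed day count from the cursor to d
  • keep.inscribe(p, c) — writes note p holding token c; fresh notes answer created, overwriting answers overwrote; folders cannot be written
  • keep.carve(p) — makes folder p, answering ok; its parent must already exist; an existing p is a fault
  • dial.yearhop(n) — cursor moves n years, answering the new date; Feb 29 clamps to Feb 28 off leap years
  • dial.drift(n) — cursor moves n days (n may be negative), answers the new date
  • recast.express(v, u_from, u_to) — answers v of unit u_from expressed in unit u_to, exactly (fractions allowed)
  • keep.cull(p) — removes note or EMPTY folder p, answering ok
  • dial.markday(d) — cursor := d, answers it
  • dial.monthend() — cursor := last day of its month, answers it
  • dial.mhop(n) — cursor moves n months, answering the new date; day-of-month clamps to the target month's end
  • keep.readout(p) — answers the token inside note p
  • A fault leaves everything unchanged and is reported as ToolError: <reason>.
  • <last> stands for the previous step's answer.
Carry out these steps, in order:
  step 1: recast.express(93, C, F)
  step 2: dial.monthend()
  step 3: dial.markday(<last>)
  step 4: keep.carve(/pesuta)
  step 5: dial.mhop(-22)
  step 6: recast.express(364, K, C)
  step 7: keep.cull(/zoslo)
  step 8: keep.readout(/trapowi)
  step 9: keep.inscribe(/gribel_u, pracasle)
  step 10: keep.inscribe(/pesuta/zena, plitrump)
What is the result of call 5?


Answer: 1899-07-31

Derivation:
! 1. recast.express(v: 93, u_from: C, u_to: F) => 997/5
! 2. dial.monthend() => 1901-05-31
! 3. dial.markday(d: <last>) => 1901-05-31
! 4. keep.carve(p: /pesuta) => ok
! 5. dial.mhop(n: -22) => 1899-07-31
! 6. recast.express(v: 364, u_from: K, u_to: C) => 1817/20
! 7. keep.cull(p: /zoslo) => ok
! 8. keep.readout(p: /trapowi) => vix
! 9. keep.inscribe(p: /gribel_u, c: pracasle) => created
! 10. keep.inscribe(p: /pesuta/zena, c: plitrump) => created


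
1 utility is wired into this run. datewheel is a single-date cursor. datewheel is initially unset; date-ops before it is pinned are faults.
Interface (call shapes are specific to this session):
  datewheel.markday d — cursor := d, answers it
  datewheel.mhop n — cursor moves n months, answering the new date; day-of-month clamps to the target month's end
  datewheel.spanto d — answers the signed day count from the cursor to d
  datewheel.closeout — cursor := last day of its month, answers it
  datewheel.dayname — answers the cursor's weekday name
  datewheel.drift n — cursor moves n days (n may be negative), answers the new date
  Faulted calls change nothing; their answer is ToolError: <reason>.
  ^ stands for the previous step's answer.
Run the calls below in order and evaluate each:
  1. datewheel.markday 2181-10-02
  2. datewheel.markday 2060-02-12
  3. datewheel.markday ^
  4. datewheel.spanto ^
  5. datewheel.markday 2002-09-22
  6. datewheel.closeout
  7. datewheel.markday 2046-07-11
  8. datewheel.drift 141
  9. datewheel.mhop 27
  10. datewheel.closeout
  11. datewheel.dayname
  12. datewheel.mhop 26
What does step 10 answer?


Answer: 2049-02-28

Derivation:
[in] datewheel.markday d: 2181-10-02
:: 2181-10-02
[in] datewheel.markday d: 2060-02-12
:: 2060-02-12
[in] datewheel.markday d: ^
:: 2060-02-12
[in] datewheel.spanto d: ^
:: 0
[in] datewheel.markday d: 2002-09-22
:: 2002-09-22
[in] datewheel.closeout
:: 2002-09-30
[in] datewheel.markday d: 2046-07-11
:: 2046-07-11
[in] datewheel.drift n: 141
:: 2046-11-29
[in] datewheel.mhop n: 27
:: 2049-02-28
[in] datewheel.closeout
:: 2049-02-28
[in] datewheel.dayname
:: Sunday
[in] datewheel.mhop n: 26
:: 2051-04-28
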